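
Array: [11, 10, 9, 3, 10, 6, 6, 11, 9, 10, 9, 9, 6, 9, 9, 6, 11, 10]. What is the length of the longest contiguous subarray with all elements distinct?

add 11: [11] len 1
add 10: [11, 10] len 2
add 9: [11, 10, 9] len 3
add 3: [11, 10, 9, 3] len 4
add 10 (repeat 10, move left end past it): [9, 3, 10] len 3
add 6: [9, 3, 10, 6] len 4
add 6 (repeat 6, move left end past it): [6] len 1
add 11: [6, 11] len 2
add 9: [6, 11, 9] len 3
add 10: [6, 11, 9, 10] len 4
add 9 (repeat 9, move left end past it): [10, 9] len 2
add 9 (repeat 9, move left end past it): [9] len 1
add 6: [9, 6] len 2
add 9 (repeat 9, move left end past it): [6, 9] len 2
add 9 (repeat 9, move left end past it): [9] len 1
add 6: [9, 6] len 2
add 11: [9, 6, 11] len 3
add 10: [9, 6, 11, 10] len 4
Longest all-distinct length: 4.

4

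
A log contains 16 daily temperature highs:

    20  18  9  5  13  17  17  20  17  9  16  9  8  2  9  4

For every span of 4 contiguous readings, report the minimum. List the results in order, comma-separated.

5, 5, 5, 5, 13, 17, 9, 9, 9, 8, 2, 2, 2

(20, 18, 9, 5) → min 5
(18, 9, 5, 13) → min 5
(9, 5, 13, 17) → min 5
(5, 13, 17, 17) → min 5
(13, 17, 17, 20) → min 13
(17, 17, 20, 17) → min 17
(17, 20, 17, 9) → min 9
(20, 17, 9, 16) → min 9
(17, 9, 16, 9) → min 9
(9, 16, 9, 8) → min 8
(16, 9, 8, 2) → min 2
(9, 8, 2, 9) → min 2
(8, 2, 9, 4) → min 2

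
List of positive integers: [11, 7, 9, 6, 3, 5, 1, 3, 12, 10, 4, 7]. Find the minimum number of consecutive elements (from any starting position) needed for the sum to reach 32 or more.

Extend right; whenever the sum reaches 32, record the length and shrink from the left:
add 11: running sum 11 < 32
add 7: running sum 18 < 32
add 9: running sum 27 < 32
add 6: shortest ending here [11, 7, 9, 6] sum 33, len 4
add 3: shortest ending here [11, 7, 9, 6, 3] sum 36, len 5
add 5: shortest ending here [11, 7, 9, 6, 3, 5] sum 41, len 6
add 1: shortest ending here [11, 7, 9, 6, 3, 5, 1] sum 42, len 7
add 3: shortest ending here [7, 9, 6, 3, 5, 1, 3] sum 34, len 7
add 12: shortest ending here [9, 6, 3, 5, 1, 3, 12] sum 39, len 7
add 10: shortest ending here [3, 5, 1, 3, 12, 10] sum 34, len 6
add 4: shortest ending here [5, 1, 3, 12, 10, 4] sum 35, len 6
add 7: shortest ending here [12, 10, 4, 7] sum 33, len 4
Shortest qualifying length: 4.

4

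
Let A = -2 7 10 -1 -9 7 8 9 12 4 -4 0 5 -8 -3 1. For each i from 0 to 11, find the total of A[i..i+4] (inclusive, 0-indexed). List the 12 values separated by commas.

5, 14, 15, 14, 27, 40, 29, 21, 17, -3, -10, -5

(-2, 7, 10, -1, -9) → sum 5
(7, 10, -1, -9, 7) → sum 14
(10, -1, -9, 7, 8) → sum 15
(-1, -9, 7, 8, 9) → sum 14
(-9, 7, 8, 9, 12) → sum 27
(7, 8, 9, 12, 4) → sum 40
(8, 9, 12, 4, -4) → sum 29
(9, 12, 4, -4, 0) → sum 21
(12, 4, -4, 0, 5) → sum 17
(4, -4, 0, 5, -8) → sum -3
(-4, 0, 5, -8, -3) → sum -10
(0, 5, -8, -3, 1) → sum -5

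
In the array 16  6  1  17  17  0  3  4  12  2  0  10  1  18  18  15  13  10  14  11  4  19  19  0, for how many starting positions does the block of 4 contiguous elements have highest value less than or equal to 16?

16 6 1 17 → max 17
6 1 17 17 → max 17
1 17 17 0 → max 17
17 17 0 3 → max 17
17 0 3 4 → max 17
0 3 4 12 → max 12  ≤ 16 ✓
3 4 12 2 → max 12  ≤ 16 ✓
4 12 2 0 → max 12  ≤ 16 ✓
12 2 0 10 → max 12  ≤ 16 ✓
2 0 10 1 → max 10  ≤ 16 ✓
0 10 1 18 → max 18
10 1 18 18 → max 18
1 18 18 15 → max 18
18 18 15 13 → max 18
18 15 13 10 → max 18
15 13 10 14 → max 15  ≤ 16 ✓
13 10 14 11 → max 14  ≤ 16 ✓
10 14 11 4 → max 14  ≤ 16 ✓
14 11 4 19 → max 19
11 4 19 19 → max 19
4 19 19 0 → max 19
8 windows satisfy the condition.

8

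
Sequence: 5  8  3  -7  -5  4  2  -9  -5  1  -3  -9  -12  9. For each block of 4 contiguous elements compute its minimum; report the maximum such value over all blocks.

-7

Window mins for each of the 11 positions:
[5, 8, 3, -7] → min -7
[8, 3, -7, -5] → min -7
[3, -7, -5, 4] → min -7
[-7, -5, 4, 2] → min -7
[-5, 4, 2, -9] → min -9
[4, 2, -9, -5] → min -9
[2, -9, -5, 1] → min -9
[-9, -5, 1, -3] → min -9
[-5, 1, -3, -9] → min -9
[1, -3, -9, -12] → min -12
[-3, -9, -12, 9] → min -12
Maximum of these is -7.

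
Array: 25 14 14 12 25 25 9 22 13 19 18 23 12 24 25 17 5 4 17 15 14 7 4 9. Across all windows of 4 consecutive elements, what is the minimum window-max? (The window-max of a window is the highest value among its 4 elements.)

Window maxs for each of the 21 positions:
25 14 14 12 → max 25
14 14 12 25 → max 25
14 12 25 25 → max 25
12 25 25 9 → max 25
25 25 9 22 → max 25
25 9 22 13 → max 25
9 22 13 19 → max 22
22 13 19 18 → max 22
13 19 18 23 → max 23
19 18 23 12 → max 23
18 23 12 24 → max 24
23 12 24 25 → max 25
12 24 25 17 → max 25
24 25 17 5 → max 25
25 17 5 4 → max 25
17 5 4 17 → max 17
5 4 17 15 → max 17
4 17 15 14 → max 17
17 15 14 7 → max 17
15 14 7 4 → max 15
14 7 4 9 → max 14
Minimum of these is 14.

14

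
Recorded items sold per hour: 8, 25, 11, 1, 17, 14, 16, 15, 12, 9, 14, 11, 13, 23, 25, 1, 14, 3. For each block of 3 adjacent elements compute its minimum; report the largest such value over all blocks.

[8, 25, 11] → min 8
[25, 11, 1] → min 1
[11, 1, 17] → min 1
[1, 17, 14] → min 1
[17, 14, 16] → min 14
[14, 16, 15] → min 14
[16, 15, 12] → min 12
[15, 12, 9] → min 9
[12, 9, 14] → min 9
[9, 14, 11] → min 9
[14, 11, 13] → min 11
[11, 13, 23] → min 11
[13, 23, 25] → min 13
[23, 25, 1] → min 1
[25, 1, 14] → min 1
[1, 14, 3] → min 1
Largest of these is 14.

14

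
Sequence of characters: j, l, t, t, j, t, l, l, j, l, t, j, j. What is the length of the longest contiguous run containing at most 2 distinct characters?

add j: window [j] (1 distinct), len 1
add l: window [j, l] (2 distinct), len 2
add t: window [l, t] (2 distinct), len 2
add t: window [l, t, t] (2 distinct), len 3
add j: window [t, t, j] (2 distinct), len 3
add t: window [t, t, j, t] (2 distinct), len 4
add l: window [t, l] (2 distinct), len 2
add l: window [t, l, l] (2 distinct), len 3
add j: window [l, l, j] (2 distinct), len 3
add l: window [l, l, j, l] (2 distinct), len 4
add t: window [l, t] (2 distinct), len 2
add j: window [t, j] (2 distinct), len 2
add j: window [t, j, j] (2 distinct), len 3
Longest length with ≤2 distinct: 4.

4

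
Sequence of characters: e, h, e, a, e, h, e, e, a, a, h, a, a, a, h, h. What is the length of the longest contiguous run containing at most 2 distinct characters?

[e] 1 distinct, len 1
[e, h] 2 distinct, len 2
[e, h, e] 2 distinct, len 3
[e, a] 2 distinct, len 2
[e, a, e] 2 distinct, len 3
[e, h] 2 distinct, len 2
[e, h, e] 2 distinct, len 3
[e, h, e, e] 2 distinct, len 4
[e, e, a] 2 distinct, len 3
[e, e, a, a] 2 distinct, len 4
[a, a, h] 2 distinct, len 3
[a, a, h, a] 2 distinct, len 4
[a, a, h, a, a] 2 distinct, len 5
[a, a, h, a, a, a] 2 distinct, len 6
[a, a, h, a, a, a, h] 2 distinct, len 7
[a, a, h, a, a, a, h, h] 2 distinct, len 8
Longest length with ≤2 distinct: 8.

8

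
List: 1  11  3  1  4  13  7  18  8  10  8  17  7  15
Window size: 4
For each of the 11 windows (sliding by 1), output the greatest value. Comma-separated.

11, 11, 13, 13, 18, 18, 18, 18, 17, 17, 17

[1, 11, 3, 1] → max 11
[11, 3, 1, 4] → max 11
[3, 1, 4, 13] → max 13
[1, 4, 13, 7] → max 13
[4, 13, 7, 18] → max 18
[13, 7, 18, 8] → max 18
[7, 18, 8, 10] → max 18
[18, 8, 10, 8] → max 18
[8, 10, 8, 17] → max 17
[10, 8, 17, 7] → max 17
[8, 17, 7, 15] → max 17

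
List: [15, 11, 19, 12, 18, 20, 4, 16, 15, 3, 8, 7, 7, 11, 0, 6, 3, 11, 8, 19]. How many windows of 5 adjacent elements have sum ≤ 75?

15

(15, 11, 19, 12, 18) → sum 75  ≤ 75 ✓
(11, 19, 12, 18, 20) → sum 80
(19, 12, 18, 20, 4) → sum 73  ≤ 75 ✓
(12, 18, 20, 4, 16) → sum 70  ≤ 75 ✓
(18, 20, 4, 16, 15) → sum 73  ≤ 75 ✓
(20, 4, 16, 15, 3) → sum 58  ≤ 75 ✓
(4, 16, 15, 3, 8) → sum 46  ≤ 75 ✓
(16, 15, 3, 8, 7) → sum 49  ≤ 75 ✓
(15, 3, 8, 7, 7) → sum 40  ≤ 75 ✓
(3, 8, 7, 7, 11) → sum 36  ≤ 75 ✓
(8, 7, 7, 11, 0) → sum 33  ≤ 75 ✓
(7, 7, 11, 0, 6) → sum 31  ≤ 75 ✓
(7, 11, 0, 6, 3) → sum 27  ≤ 75 ✓
(11, 0, 6, 3, 11) → sum 31  ≤ 75 ✓
(0, 6, 3, 11, 8) → sum 28  ≤ 75 ✓
(6, 3, 11, 8, 19) → sum 47  ≤ 75 ✓
15 windows satisfy the condition.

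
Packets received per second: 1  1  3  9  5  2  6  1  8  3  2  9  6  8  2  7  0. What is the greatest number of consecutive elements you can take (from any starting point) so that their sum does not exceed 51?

Extend to the right; shrink from the left whenever the sum exceeds 51:
add 1: [1] sum 1, len 1
add 1: [1, 1] sum 2, len 2
add 3: [1, 1, 3] sum 5, len 3
add 9: [1, 1, 3, 9] sum 14, len 4
add 5: [1, 1, 3, 9, 5] sum 19, len 5
add 2: [1, 1, 3, 9, 5, 2] sum 21, len 6
add 6: [1, 1, 3, 9, 5, 2, 6] sum 27, len 7
add 1: [1, 1, 3, 9, 5, 2, 6, 1] sum 28, len 8
add 8: [1, 1, 3, 9, 5, 2, 6, 1, 8] sum 36, len 9
add 3: [1, 1, 3, 9, 5, 2, 6, 1, 8, 3] sum 39, len 10
add 2: [1, 1, 3, 9, 5, 2, 6, 1, 8, 3, 2] sum 41, len 11
add 9: [1, 1, 3, 9, 5, 2, 6, 1, 8, 3, 2, 9] sum 50, len 12
add 6: [9, 5, 2, 6, 1, 8, 3, 2, 9, 6] sum 51, len 10
add 8: [5, 2, 6, 1, 8, 3, 2, 9, 6, 8] sum 50, len 10
add 2: [2, 6, 1, 8, 3, 2, 9, 6, 8, 2] sum 47, len 10
add 7: [1, 8, 3, 2, 9, 6, 8, 2, 7] sum 46, len 9
add 0: [1, 8, 3, 2, 9, 6, 8, 2, 7, 0] sum 46, len 10
Longest length seen: 12.

12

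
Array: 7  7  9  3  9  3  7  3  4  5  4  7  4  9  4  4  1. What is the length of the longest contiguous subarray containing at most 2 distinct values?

Extend right; when distinct count exceeds 2, shrink from the left:
add 7: window [7] (1 distinct), len 1
add 7: window [7, 7] (1 distinct), len 2
add 9: window [7, 7, 9] (2 distinct), len 3
add 3: window [9, 3] (2 distinct), len 2
add 9: window [9, 3, 9] (2 distinct), len 3
add 3: window [9, 3, 9, 3] (2 distinct), len 4
add 7: window [3, 7] (2 distinct), len 2
add 3: window [3, 7, 3] (2 distinct), len 3
add 4: window [3, 4] (2 distinct), len 2
add 5: window [4, 5] (2 distinct), len 2
add 4: window [4, 5, 4] (2 distinct), len 3
add 7: window [4, 7] (2 distinct), len 2
add 4: window [4, 7, 4] (2 distinct), len 3
add 9: window [4, 9] (2 distinct), len 2
add 4: window [4, 9, 4] (2 distinct), len 3
add 4: window [4, 9, 4, 4] (2 distinct), len 4
add 1: window [4, 4, 1] (2 distinct), len 3
Longest length with ≤2 distinct: 4.

4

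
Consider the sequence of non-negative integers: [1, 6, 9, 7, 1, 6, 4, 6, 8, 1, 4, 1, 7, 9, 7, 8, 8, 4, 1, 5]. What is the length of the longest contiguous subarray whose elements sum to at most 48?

Extend to the right; shrink from the left whenever the sum exceeds 48:
[1] sum 1 len 1
[1, 6] sum 7 len 2
[1, 6, 9] sum 16 len 3
[1, 6, 9, 7] sum 23 len 4
[1, 6, 9, 7, 1] sum 24 len 5
[1, 6, 9, 7, 1, 6] sum 30 len 6
[1, 6, 9, 7, 1, 6, 4] sum 34 len 7
[1, 6, 9, 7, 1, 6, 4, 6] sum 40 len 8
[1, 6, 9, 7, 1, 6, 4, 6, 8] sum 48 len 9
[6, 9, 7, 1, 6, 4, 6, 8, 1] sum 48 len 9
[9, 7, 1, 6, 4, 6, 8, 1, 4] sum 46 len 9
[9, 7, 1, 6, 4, 6, 8, 1, 4, 1] sum 47 len 10
[7, 1, 6, 4, 6, 8, 1, 4, 1, 7] sum 45 len 10
[1, 6, 4, 6, 8, 1, 4, 1, 7, 9] sum 47 len 10
[4, 6, 8, 1, 4, 1, 7, 9, 7] sum 47 len 9
[8, 1, 4, 1, 7, 9, 7, 8] sum 45 len 8
[1, 4, 1, 7, 9, 7, 8, 8] sum 45 len 8
[4, 1, 7, 9, 7, 8, 8, 4] sum 48 len 8
[1, 7, 9, 7, 8, 8, 4, 1] sum 45 len 8
[9, 7, 8, 8, 4, 1, 5] sum 42 len 7
Longest length seen: 10.

10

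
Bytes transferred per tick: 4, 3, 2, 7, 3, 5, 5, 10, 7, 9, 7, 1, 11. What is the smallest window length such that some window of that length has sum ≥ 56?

9

add 4: running sum 4 < 56
add 3: running sum 7 < 56
add 2: running sum 9 < 56
add 7: running sum 16 < 56
add 3: running sum 19 < 56
add 5: running sum 24 < 56
add 5: running sum 29 < 56
add 10: running sum 39 < 56
add 7: running sum 46 < 56
add 9: running sum 55 < 56
end 10: [3, 2, 7, 3, 5, 5, 10, 7, 9, 7] sum 58, len 10
end 11: [2, 7, 3, 5, 5, 10, 7, 9, 7, 1] sum 56, len 10
end 12: [3, 5, 5, 10, 7, 9, 7, 1, 11] sum 58, len 9
Shortest qualifying length: 9.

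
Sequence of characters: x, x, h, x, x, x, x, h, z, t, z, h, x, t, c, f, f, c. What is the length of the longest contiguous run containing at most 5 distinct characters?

[x] 1 distinct, len 1
[x, x] 1 distinct, len 2
[x, x, h] 2 distinct, len 3
[x, x, h, x] 2 distinct, len 4
[x, x, h, x, x] 2 distinct, len 5
[x, x, h, x, x, x] 2 distinct, len 6
[x, x, h, x, x, x, x] 2 distinct, len 7
[x, x, h, x, x, x, x, h] 2 distinct, len 8
[x, x, h, x, x, x, x, h, z] 3 distinct, len 9
[x, x, h, x, x, x, x, h, z, t] 4 distinct, len 10
[x, x, h, x, x, x, x, h, z, t, z] 4 distinct, len 11
[x, x, h, x, x, x, x, h, z, t, z, h] 4 distinct, len 12
[x, x, h, x, x, x, x, h, z, t, z, h, x] 4 distinct, len 13
[x, x, h, x, x, x, x, h, z, t, z, h, x, t] 4 distinct, len 14
[x, x, h, x, x, x, x, h, z, t, z, h, x, t, c] 5 distinct, len 15
[h, x, t, c, f] 5 distinct, len 5
[h, x, t, c, f, f] 5 distinct, len 6
[h, x, t, c, f, f, c] 5 distinct, len 7
Longest length with ≤5 distinct: 15.

15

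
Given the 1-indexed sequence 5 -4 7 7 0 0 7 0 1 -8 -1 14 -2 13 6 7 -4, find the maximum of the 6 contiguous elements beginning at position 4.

Elements at indices 4..9: 7, 0, 0, 7, 0, 1
max(7, 0, 0, 7, 0, 1) = 7

7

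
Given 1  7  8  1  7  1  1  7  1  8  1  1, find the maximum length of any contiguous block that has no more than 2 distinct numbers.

add 1: window [1] (1 distinct), len 1
add 7: window [1, 7] (2 distinct), len 2
add 8: window [7, 8] (2 distinct), len 2
add 1: window [8, 1] (2 distinct), len 2
add 7: window [1, 7] (2 distinct), len 2
add 1: window [1, 7, 1] (2 distinct), len 3
add 1: window [1, 7, 1, 1] (2 distinct), len 4
add 7: window [1, 7, 1, 1, 7] (2 distinct), len 5
add 1: window [1, 7, 1, 1, 7, 1] (2 distinct), len 6
add 8: window [1, 8] (2 distinct), len 2
add 1: window [1, 8, 1] (2 distinct), len 3
add 1: window [1, 8, 1, 1] (2 distinct), len 4
Longest length with ≤2 distinct: 6.

6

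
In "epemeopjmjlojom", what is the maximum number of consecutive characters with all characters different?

5

[e] len 1
[e, p] len 2
[p, e] len 2
[p, e, m] len 3
[m, e] len 2
[m, e, o] len 3
[m, e, o, p] len 4
[m, e, o, p, j] len 5
[e, o, p, j, m] len 5
[m, j] len 2
[m, j, l] len 3
[m, j, l, o] len 4
[l, o, j] len 3
[j, o] len 2
[j, o, m] len 3
Longest all-distinct length: 5.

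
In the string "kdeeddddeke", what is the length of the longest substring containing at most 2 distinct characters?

8

[k] 1 distinct, len 1
[k, d] 2 distinct, len 2
[d, e] 2 distinct, len 2
[d, e, e] 2 distinct, len 3
[d, e, e, d] 2 distinct, len 4
[d, e, e, d, d] 2 distinct, len 5
[d, e, e, d, d, d] 2 distinct, len 6
[d, e, e, d, d, d, d] 2 distinct, len 7
[d, e, e, d, d, d, d, e] 2 distinct, len 8
[e, k] 2 distinct, len 2
[e, k, e] 2 distinct, len 3
Longest length with ≤2 distinct: 8.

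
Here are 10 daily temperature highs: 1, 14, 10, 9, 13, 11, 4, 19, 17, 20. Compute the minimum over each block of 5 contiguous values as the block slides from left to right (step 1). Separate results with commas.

[1, 14, 10, 9, 13] → min 1
[14, 10, 9, 13, 11] → min 9
[10, 9, 13, 11, 4] → min 4
[9, 13, 11, 4, 19] → min 4
[13, 11, 4, 19, 17] → min 4
[11, 4, 19, 17, 20] → min 4

1, 9, 4, 4, 4, 4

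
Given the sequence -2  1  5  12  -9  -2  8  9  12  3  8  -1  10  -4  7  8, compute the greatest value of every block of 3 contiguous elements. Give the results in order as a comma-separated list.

[-2, 1, 5] → max 5
[1, 5, 12] → max 12
[5, 12, -9] → max 12
[12, -9, -2] → max 12
[-9, -2, 8] → max 8
[-2, 8, 9] → max 9
[8, 9, 12] → max 12
[9, 12, 3] → max 12
[12, 3, 8] → max 12
[3, 8, -1] → max 8
[8, -1, 10] → max 10
[-1, 10, -4] → max 10
[10, -4, 7] → max 10
[-4, 7, 8] → max 8

5, 12, 12, 12, 8, 9, 12, 12, 12, 8, 10, 10, 10, 8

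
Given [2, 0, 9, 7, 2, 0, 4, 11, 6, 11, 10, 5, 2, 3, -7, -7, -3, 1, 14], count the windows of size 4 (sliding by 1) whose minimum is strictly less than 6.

2 0 9 7 → min 0  < 6 ✓
0 9 7 2 → min 0  < 6 ✓
9 7 2 0 → min 0  < 6 ✓
7 2 0 4 → min 0  < 6 ✓
2 0 4 11 → min 0  < 6 ✓
0 4 11 6 → min 0  < 6 ✓
4 11 6 11 → min 4  < 6 ✓
11 6 11 10 → min 6
6 11 10 5 → min 5  < 6 ✓
11 10 5 2 → min 2  < 6 ✓
10 5 2 3 → min 2  < 6 ✓
5 2 3 -7 → min -7  < 6 ✓
2 3 -7 -7 → min -7  < 6 ✓
3 -7 -7 -3 → min -7  < 6 ✓
-7 -7 -3 1 → min -7  < 6 ✓
-7 -3 1 14 → min -7  < 6 ✓
15 windows satisfy the condition.

15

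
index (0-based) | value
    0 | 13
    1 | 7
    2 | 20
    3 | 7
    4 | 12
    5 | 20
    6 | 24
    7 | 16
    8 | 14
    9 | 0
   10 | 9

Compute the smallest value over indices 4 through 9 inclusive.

0

Elements at indices 4..9: 12, 20, 24, 16, 14, 0
min(12, 20, 24, 16, 14, 0) = 0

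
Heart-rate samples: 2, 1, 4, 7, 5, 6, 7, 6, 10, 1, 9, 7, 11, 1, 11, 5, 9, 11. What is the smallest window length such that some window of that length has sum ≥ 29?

4

Extend right; whenever the sum reaches 29, record the length and shrink from the left:
add 2: running sum 2 < 29
add 1: running sum 3 < 29
add 4: running sum 7 < 29
add 7: running sum 14 < 29
add 5: running sum 19 < 29
add 6: running sum 25 < 29
add 7: shortest ending here [4, 7, 5, 6, 7] sum 29, len 5
add 6: shortest ending here [7, 5, 6, 7, 6] sum 31, len 5
add 10: shortest ending here [6, 7, 6, 10] sum 29, len 4
add 1: shortest ending here [6, 7, 6, 10, 1] sum 30, len 5
add 9: shortest ending here [7, 6, 10, 1, 9] sum 33, len 5
add 7: shortest ending here [6, 10, 1, 9, 7] sum 33, len 5
add 11: shortest ending here [10, 1, 9, 7, 11] sum 38, len 5
add 1: shortest ending here [1, 9, 7, 11, 1] sum 29, len 5
add 11: shortest ending here [7, 11, 1, 11] sum 30, len 4
add 5: shortest ending here [7, 11, 1, 11, 5] sum 35, len 5
add 9: shortest ending here [11, 1, 11, 5, 9] sum 37, len 5
add 11: shortest ending here [11, 5, 9, 11] sum 36, len 4
Shortest qualifying length: 4.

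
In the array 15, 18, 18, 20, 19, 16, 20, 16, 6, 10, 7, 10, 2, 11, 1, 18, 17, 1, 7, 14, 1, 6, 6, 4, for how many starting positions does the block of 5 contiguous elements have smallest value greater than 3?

15 18 18 20 19 → min 15  > 3 ✓
18 18 20 19 16 → min 16  > 3 ✓
18 20 19 16 20 → min 16  > 3 ✓
20 19 16 20 16 → min 16  > 3 ✓
19 16 20 16 6 → min 6  > 3 ✓
16 20 16 6 10 → min 6  > 3 ✓
20 16 6 10 7 → min 6  > 3 ✓
16 6 10 7 10 → min 6  > 3 ✓
6 10 7 10 2 → min 2
10 7 10 2 11 → min 2
7 10 2 11 1 → min 1
10 2 11 1 18 → min 1
2 11 1 18 17 → min 1
11 1 18 17 1 → min 1
1 18 17 1 7 → min 1
18 17 1 7 14 → min 1
17 1 7 14 1 → min 1
1 7 14 1 6 → min 1
7 14 1 6 6 → min 1
14 1 6 6 4 → min 1
8 windows satisfy the condition.

8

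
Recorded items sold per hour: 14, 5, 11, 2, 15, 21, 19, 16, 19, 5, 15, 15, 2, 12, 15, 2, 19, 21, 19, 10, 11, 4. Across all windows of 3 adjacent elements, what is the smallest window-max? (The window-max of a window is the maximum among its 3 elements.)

11

Window maxs for each of the 20 positions:
(14, 5, 11) → max 14
(5, 11, 2) → max 11
(11, 2, 15) → max 15
(2, 15, 21) → max 21
(15, 21, 19) → max 21
(21, 19, 16) → max 21
(19, 16, 19) → max 19
(16, 19, 5) → max 19
(19, 5, 15) → max 19
(5, 15, 15) → max 15
(15, 15, 2) → max 15
(15, 2, 12) → max 15
(2, 12, 15) → max 15
(12, 15, 2) → max 15
(15, 2, 19) → max 19
(2, 19, 21) → max 21
(19, 21, 19) → max 21
(21, 19, 10) → max 21
(19, 10, 11) → max 19
(10, 11, 4) → max 11
Smallest of these is 11.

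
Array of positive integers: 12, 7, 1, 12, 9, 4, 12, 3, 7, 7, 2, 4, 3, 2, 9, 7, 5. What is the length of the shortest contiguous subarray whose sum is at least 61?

9

add 12: running sum 12 < 61
add 7: running sum 19 < 61
add 1: running sum 20 < 61
add 12: running sum 32 < 61
add 9: running sum 41 < 61
add 4: running sum 45 < 61
add 12: running sum 57 < 61
add 3: running sum 60 < 61
end 8: [12, 7, 1, 12, 9, 4, 12, 3, 7] sum 67, len 9
end 9: [7, 1, 12, 9, 4, 12, 3, 7, 7] sum 62, len 9
end 10: [7, 1, 12, 9, 4, 12, 3, 7, 7, 2] sum 64, len 10
end 11: [1, 12, 9, 4, 12, 3, 7, 7, 2, 4] sum 61, len 10
end 12: [12, 9, 4, 12, 3, 7, 7, 2, 4, 3] sum 63, len 10
end 13: [12, 9, 4, 12, 3, 7, 7, 2, 4, 3, 2] sum 65, len 11
end 14: [9, 4, 12, 3, 7, 7, 2, 4, 3, 2, 9] sum 62, len 11
end 15: [9, 4, 12, 3, 7, 7, 2, 4, 3, 2, 9, 7] sum 69, len 12
end 16: [12, 3, 7, 7, 2, 4, 3, 2, 9, 7, 5] sum 61, len 11
Shortest qualifying length: 9.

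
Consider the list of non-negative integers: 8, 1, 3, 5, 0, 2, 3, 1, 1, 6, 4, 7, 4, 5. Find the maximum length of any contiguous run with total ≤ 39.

→ 8: sum 8, len 1
→ 1: sum 9, len 2
→ 3: sum 12, len 3
→ 5: sum 17, len 4
→ 0: sum 17, len 5
→ 2: sum 19, len 6
→ 3: sum 22, len 7
→ 1: sum 23, len 8
→ 1: sum 24, len 9
→ 6: sum 30, len 10
→ 4: sum 34, len 11
→ 7 (dropped 8): sum 33, len 11
→ 4: sum 37, len 12
→ 5 (dropped 1, 3): sum 38, len 11
Longest length seen: 12.

12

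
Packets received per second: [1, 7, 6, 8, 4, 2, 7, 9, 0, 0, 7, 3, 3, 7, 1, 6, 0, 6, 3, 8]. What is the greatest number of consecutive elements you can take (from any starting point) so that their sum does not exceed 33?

10

Extend to the right; shrink from the left whenever the sum exceeds 33:
[1] sum 1 len 1
[1, 7] sum 8 len 2
[1, 7, 6] sum 14 len 3
[1, 7, 6, 8] sum 22 len 4
[1, 7, 6, 8, 4] sum 26 len 5
[1, 7, 6, 8, 4, 2] sum 28 len 6
[6, 8, 4, 2, 7] sum 27 len 5
[8, 4, 2, 7, 9] sum 30 len 5
[8, 4, 2, 7, 9, 0] sum 30 len 6
[8, 4, 2, 7, 9, 0, 0] sum 30 len 7
[4, 2, 7, 9, 0, 0, 7] sum 29 len 7
[4, 2, 7, 9, 0, 0, 7, 3] sum 32 len 8
[2, 7, 9, 0, 0, 7, 3, 3] sum 31 len 8
[9, 0, 0, 7, 3, 3, 7] sum 29 len 7
[9, 0, 0, 7, 3, 3, 7, 1] sum 30 len 8
[0, 0, 7, 3, 3, 7, 1, 6] sum 27 len 8
[0, 0, 7, 3, 3, 7, 1, 6, 0] sum 27 len 9
[0, 0, 7, 3, 3, 7, 1, 6, 0, 6] sum 33 len 10
[3, 3, 7, 1, 6, 0, 6, 3] sum 29 len 8
[7, 1, 6, 0, 6, 3, 8] sum 31 len 7
Longest length seen: 10.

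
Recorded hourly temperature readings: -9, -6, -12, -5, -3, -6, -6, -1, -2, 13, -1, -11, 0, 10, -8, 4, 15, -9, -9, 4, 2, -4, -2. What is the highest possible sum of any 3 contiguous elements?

11

-9 -6 -12 → sum -27
-6 -12 -5 → sum -23
-12 -5 -3 → sum -20
-5 -3 -6 → sum -14
-3 -6 -6 → sum -15
-6 -6 -1 → sum -13
-6 -1 -2 → sum -9
-1 -2 13 → sum 10
-2 13 -1 → sum 10
13 -1 -11 → sum 1
-1 -11 0 → sum -12
-11 0 10 → sum -1
0 10 -8 → sum 2
10 -8 4 → sum 6
-8 4 15 → sum 11
4 15 -9 → sum 10
15 -9 -9 → sum -3
-9 -9 4 → sum -14
-9 4 2 → sum -3
4 2 -4 → sum 2
2 -4 -2 → sum -4
Highest of these is 11.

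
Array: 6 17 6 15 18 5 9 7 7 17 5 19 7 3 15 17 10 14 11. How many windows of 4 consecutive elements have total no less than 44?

6 17 6 15 → sum 44  ≥ 44 ✓
17 6 15 18 → sum 56  ≥ 44 ✓
6 15 18 5 → sum 44  ≥ 44 ✓
15 18 5 9 → sum 47  ≥ 44 ✓
18 5 9 7 → sum 39
5 9 7 7 → sum 28
9 7 7 17 → sum 40
7 7 17 5 → sum 36
7 17 5 19 → sum 48  ≥ 44 ✓
17 5 19 7 → sum 48  ≥ 44 ✓
5 19 7 3 → sum 34
19 7 3 15 → sum 44  ≥ 44 ✓
7 3 15 17 → sum 42
3 15 17 10 → sum 45  ≥ 44 ✓
15 17 10 14 → sum 56  ≥ 44 ✓
17 10 14 11 → sum 52  ≥ 44 ✓
10 windows satisfy the condition.

10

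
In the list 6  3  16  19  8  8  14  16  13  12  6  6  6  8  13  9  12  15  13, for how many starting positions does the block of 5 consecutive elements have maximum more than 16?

4

6 3 16 19 8 → max 19  > 16 ✓
3 16 19 8 8 → max 19  > 16 ✓
16 19 8 8 14 → max 19  > 16 ✓
19 8 8 14 16 → max 19  > 16 ✓
8 8 14 16 13 → max 16
8 14 16 13 12 → max 16
14 16 13 12 6 → max 16
16 13 12 6 6 → max 16
13 12 6 6 6 → max 13
12 6 6 6 8 → max 12
6 6 6 8 13 → max 13
6 6 8 13 9 → max 13
6 8 13 9 12 → max 13
8 13 9 12 15 → max 15
13 9 12 15 13 → max 15
4 windows satisfy the condition.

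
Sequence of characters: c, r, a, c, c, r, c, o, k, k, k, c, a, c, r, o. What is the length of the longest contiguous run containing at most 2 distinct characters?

4

[c] 1 distinct, len 1
[c, r] 2 distinct, len 2
[r, a] 2 distinct, len 2
[a, c] 2 distinct, len 2
[a, c, c] 2 distinct, len 3
[c, c, r] 2 distinct, len 3
[c, c, r, c] 2 distinct, len 4
[c, o] 2 distinct, len 2
[o, k] 2 distinct, len 2
[o, k, k] 2 distinct, len 3
[o, k, k, k] 2 distinct, len 4
[k, k, k, c] 2 distinct, len 4
[c, a] 2 distinct, len 2
[c, a, c] 2 distinct, len 3
[c, r] 2 distinct, len 2
[r, o] 2 distinct, len 2
Longest length with ≤2 distinct: 4.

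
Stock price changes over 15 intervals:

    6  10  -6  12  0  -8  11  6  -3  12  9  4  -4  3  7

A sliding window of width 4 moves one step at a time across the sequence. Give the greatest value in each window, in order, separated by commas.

12, 12, 12, 12, 11, 11, 12, 12, 12, 12, 9, 7

[6, 10, -6, 12] → max 12
[10, -6, 12, 0] → max 12
[-6, 12, 0, -8] → max 12
[12, 0, -8, 11] → max 12
[0, -8, 11, 6] → max 11
[-8, 11, 6, -3] → max 11
[11, 6, -3, 12] → max 12
[6, -3, 12, 9] → max 12
[-3, 12, 9, 4] → max 12
[12, 9, 4, -4] → max 12
[9, 4, -4, 3] → max 9
[4, -4, 3, 7] → max 7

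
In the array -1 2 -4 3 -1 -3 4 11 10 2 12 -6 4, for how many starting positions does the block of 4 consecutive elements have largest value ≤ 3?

(-1, 2, -4, 3) → max 3  ≤ 3 ✓
(2, -4, 3, -1) → max 3  ≤ 3 ✓
(-4, 3, -1, -3) → max 3  ≤ 3 ✓
(3, -1, -3, 4) → max 4
(-1, -3, 4, 11) → max 11
(-3, 4, 11, 10) → max 11
(4, 11, 10, 2) → max 11
(11, 10, 2, 12) → max 12
(10, 2, 12, -6) → max 12
(2, 12, -6, 4) → max 12
3 windows satisfy the condition.

3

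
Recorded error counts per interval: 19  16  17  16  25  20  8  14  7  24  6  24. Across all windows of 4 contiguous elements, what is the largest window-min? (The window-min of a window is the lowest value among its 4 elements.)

16

(19, 16, 17, 16) → min 16
(16, 17, 16, 25) → min 16
(17, 16, 25, 20) → min 16
(16, 25, 20, 8) → min 8
(25, 20, 8, 14) → min 8
(20, 8, 14, 7) → min 7
(8, 14, 7, 24) → min 7
(14, 7, 24, 6) → min 6
(7, 24, 6, 24) → min 6
Largest of these is 16.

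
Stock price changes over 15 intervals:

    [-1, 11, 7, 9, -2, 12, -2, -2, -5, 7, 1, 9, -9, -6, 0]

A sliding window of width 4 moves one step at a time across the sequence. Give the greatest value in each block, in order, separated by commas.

(-1, 11, 7, 9) → max 11
(11, 7, 9, -2) → max 11
(7, 9, -2, 12) → max 12
(9, -2, 12, -2) → max 12
(-2, 12, -2, -2) → max 12
(12, -2, -2, -5) → max 12
(-2, -2, -5, 7) → max 7
(-2, -5, 7, 1) → max 7
(-5, 7, 1, 9) → max 9
(7, 1, 9, -9) → max 9
(1, 9, -9, -6) → max 9
(9, -9, -6, 0) → max 9

11, 11, 12, 12, 12, 12, 7, 7, 9, 9, 9, 9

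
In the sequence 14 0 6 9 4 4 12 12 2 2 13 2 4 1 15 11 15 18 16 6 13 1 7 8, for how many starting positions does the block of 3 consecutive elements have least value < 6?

[14, 0, 6] → min 0  < 6 ✓
[0, 6, 9] → min 0  < 6 ✓
[6, 9, 4] → min 4  < 6 ✓
[9, 4, 4] → min 4  < 6 ✓
[4, 4, 12] → min 4  < 6 ✓
[4, 12, 12] → min 4  < 6 ✓
[12, 12, 2] → min 2  < 6 ✓
[12, 2, 2] → min 2  < 6 ✓
[2, 2, 13] → min 2  < 6 ✓
[2, 13, 2] → min 2  < 6 ✓
[13, 2, 4] → min 2  < 6 ✓
[2, 4, 1] → min 1  < 6 ✓
[4, 1, 15] → min 1  < 6 ✓
[1, 15, 11] → min 1  < 6 ✓
[15, 11, 15] → min 11
[11, 15, 18] → min 11
[15, 18, 16] → min 15
[18, 16, 6] → min 6
[16, 6, 13] → min 6
[6, 13, 1] → min 1  < 6 ✓
[13, 1, 7] → min 1  < 6 ✓
[1, 7, 8] → min 1  < 6 ✓
17 windows satisfy the condition.

17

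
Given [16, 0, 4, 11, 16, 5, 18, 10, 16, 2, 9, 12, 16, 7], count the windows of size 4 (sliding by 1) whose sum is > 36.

8

[16, 0, 4, 11] → sum 31
[0, 4, 11, 16] → sum 31
[4, 11, 16, 5] → sum 36
[11, 16, 5, 18] → sum 50  > 36 ✓
[16, 5, 18, 10] → sum 49  > 36 ✓
[5, 18, 10, 16] → sum 49  > 36 ✓
[18, 10, 16, 2] → sum 46  > 36 ✓
[10, 16, 2, 9] → sum 37  > 36 ✓
[16, 2, 9, 12] → sum 39  > 36 ✓
[2, 9, 12, 16] → sum 39  > 36 ✓
[9, 12, 16, 7] → sum 44  > 36 ✓
8 windows satisfy the condition.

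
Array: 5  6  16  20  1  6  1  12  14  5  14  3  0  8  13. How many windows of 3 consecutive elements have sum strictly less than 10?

1

5 6 16 → sum 27
6 16 20 → sum 42
16 20 1 → sum 37
20 1 6 → sum 27
1 6 1 → sum 8  < 10 ✓
6 1 12 → sum 19
1 12 14 → sum 27
12 14 5 → sum 31
14 5 14 → sum 33
5 14 3 → sum 22
14 3 0 → sum 17
3 0 8 → sum 11
0 8 13 → sum 21
1 window satisfy the condition.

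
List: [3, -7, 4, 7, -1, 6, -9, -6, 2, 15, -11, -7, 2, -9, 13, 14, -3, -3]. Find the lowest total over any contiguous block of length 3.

[3, -7, 4] → sum 0
[-7, 4, 7] → sum 4
[4, 7, -1] → sum 10
[7, -1, 6] → sum 12
[-1, 6, -9] → sum -4
[6, -9, -6] → sum -9
[-9, -6, 2] → sum -13
[-6, 2, 15] → sum 11
[2, 15, -11] → sum 6
[15, -11, -7] → sum -3
[-11, -7, 2] → sum -16
[-7, 2, -9] → sum -14
[2, -9, 13] → sum 6
[-9, 13, 14] → sum 18
[13, 14, -3] → sum 24
[14, -3, -3] → sum 8
Lowest of these is -16.

-16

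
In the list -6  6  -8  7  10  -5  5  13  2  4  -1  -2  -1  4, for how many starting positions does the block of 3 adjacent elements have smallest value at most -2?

9

-6 6 -8 → min -8  ≤ -2 ✓
6 -8 7 → min -8  ≤ -2 ✓
-8 7 10 → min -8  ≤ -2 ✓
7 10 -5 → min -5  ≤ -2 ✓
10 -5 5 → min -5  ≤ -2 ✓
-5 5 13 → min -5  ≤ -2 ✓
5 13 2 → min 2
13 2 4 → min 2
2 4 -1 → min -1
4 -1 -2 → min -2  ≤ -2 ✓
-1 -2 -1 → min -2  ≤ -2 ✓
-2 -1 4 → min -2  ≤ -2 ✓
9 windows satisfy the condition.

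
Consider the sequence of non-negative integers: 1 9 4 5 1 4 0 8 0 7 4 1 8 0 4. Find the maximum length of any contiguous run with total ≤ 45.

12

add 1: [1] sum 1, len 1
add 9: [1, 9] sum 10, len 2
add 4: [1, 9, 4] sum 14, len 3
add 5: [1, 9, 4, 5] sum 19, len 4
add 1: [1, 9, 4, 5, 1] sum 20, len 5
add 4: [1, 9, 4, 5, 1, 4] sum 24, len 6
add 0: [1, 9, 4, 5, 1, 4, 0] sum 24, len 7
add 8: [1, 9, 4, 5, 1, 4, 0, 8] sum 32, len 8
add 0: [1, 9, 4, 5, 1, 4, 0, 8, 0] sum 32, len 9
add 7: [1, 9, 4, 5, 1, 4, 0, 8, 0, 7] sum 39, len 10
add 4: [1, 9, 4, 5, 1, 4, 0, 8, 0, 7, 4] sum 43, len 11
add 1: [1, 9, 4, 5, 1, 4, 0, 8, 0, 7, 4, 1] sum 44, len 12
add 8: [4, 5, 1, 4, 0, 8, 0, 7, 4, 1, 8] sum 42, len 11
add 0: [4, 5, 1, 4, 0, 8, 0, 7, 4, 1, 8, 0] sum 42, len 12
add 4: [5, 1, 4, 0, 8, 0, 7, 4, 1, 8, 0, 4] sum 42, len 12
Longest length seen: 12.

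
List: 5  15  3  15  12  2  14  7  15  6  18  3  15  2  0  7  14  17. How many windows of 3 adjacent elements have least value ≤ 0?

3

(5, 15, 3) → min 3
(15, 3, 15) → min 3
(3, 15, 12) → min 3
(15, 12, 2) → min 2
(12, 2, 14) → min 2
(2, 14, 7) → min 2
(14, 7, 15) → min 7
(7, 15, 6) → min 6
(15, 6, 18) → min 6
(6, 18, 3) → min 3
(18, 3, 15) → min 3
(3, 15, 2) → min 2
(15, 2, 0) → min 0  ≤ 0 ✓
(2, 0, 7) → min 0  ≤ 0 ✓
(0, 7, 14) → min 0  ≤ 0 ✓
(7, 14, 17) → min 7
3 windows satisfy the condition.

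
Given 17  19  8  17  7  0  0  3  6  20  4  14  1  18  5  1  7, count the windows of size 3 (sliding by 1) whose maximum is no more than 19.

12

(17, 19, 8) → max 19  ≤ 19 ✓
(19, 8, 17) → max 19  ≤ 19 ✓
(8, 17, 7) → max 17  ≤ 19 ✓
(17, 7, 0) → max 17  ≤ 19 ✓
(7, 0, 0) → max 7  ≤ 19 ✓
(0, 0, 3) → max 3  ≤ 19 ✓
(0, 3, 6) → max 6  ≤ 19 ✓
(3, 6, 20) → max 20
(6, 20, 4) → max 20
(20, 4, 14) → max 20
(4, 14, 1) → max 14  ≤ 19 ✓
(14, 1, 18) → max 18  ≤ 19 ✓
(1, 18, 5) → max 18  ≤ 19 ✓
(18, 5, 1) → max 18  ≤ 19 ✓
(5, 1, 7) → max 7  ≤ 19 ✓
12 windows satisfy the condition.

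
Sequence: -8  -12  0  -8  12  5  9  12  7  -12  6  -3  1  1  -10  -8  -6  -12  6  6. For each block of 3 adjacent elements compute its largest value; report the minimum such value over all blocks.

[-8, -12, 0] → max 0
[-12, 0, -8] → max 0
[0, -8, 12] → max 12
[-8, 12, 5] → max 12
[12, 5, 9] → max 12
[5, 9, 12] → max 12
[9, 12, 7] → max 12
[12, 7, -12] → max 12
[7, -12, 6] → max 7
[-12, 6, -3] → max 6
[6, -3, 1] → max 6
[-3, 1, 1] → max 1
[1, 1, -10] → max 1
[1, -10, -8] → max 1
[-10, -8, -6] → max -6
[-8, -6, -12] → max -6
[-6, -12, 6] → max 6
[-12, 6, 6] → max 6
Minimum of these is -6.

-6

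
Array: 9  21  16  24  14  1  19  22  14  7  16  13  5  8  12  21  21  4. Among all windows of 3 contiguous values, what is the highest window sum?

61

[9, 21, 16] → sum 46
[21, 16, 24] → sum 61
[16, 24, 14] → sum 54
[24, 14, 1] → sum 39
[14, 1, 19] → sum 34
[1, 19, 22] → sum 42
[19, 22, 14] → sum 55
[22, 14, 7] → sum 43
[14, 7, 16] → sum 37
[7, 16, 13] → sum 36
[16, 13, 5] → sum 34
[13, 5, 8] → sum 26
[5, 8, 12] → sum 25
[8, 12, 21] → sum 41
[12, 21, 21] → sum 54
[21, 21, 4] → sum 46
Highest of these is 61.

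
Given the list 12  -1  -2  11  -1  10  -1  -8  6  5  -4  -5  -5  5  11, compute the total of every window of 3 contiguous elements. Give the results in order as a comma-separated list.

12 -1 -2 → sum 9
-1 -2 11 → sum 8
-2 11 -1 → sum 8
11 -1 10 → sum 20
-1 10 -1 → sum 8
10 -1 -8 → sum 1
-1 -8 6 → sum -3
-8 6 5 → sum 3
6 5 -4 → sum 7
5 -4 -5 → sum -4
-4 -5 -5 → sum -14
-5 -5 5 → sum -5
-5 5 11 → sum 11

9, 8, 8, 20, 8, 1, -3, 3, 7, -4, -14, -5, 11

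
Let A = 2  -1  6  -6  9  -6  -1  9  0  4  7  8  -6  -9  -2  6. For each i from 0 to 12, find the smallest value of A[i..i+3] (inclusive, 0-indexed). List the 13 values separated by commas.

[2, -1, 6, -6] → min -6
[-1, 6, -6, 9] → min -6
[6, -6, 9, -6] → min -6
[-6, 9, -6, -1] → min -6
[9, -6, -1, 9] → min -6
[-6, -1, 9, 0] → min -6
[-1, 9, 0, 4] → min -1
[9, 0, 4, 7] → min 0
[0, 4, 7, 8] → min 0
[4, 7, 8, -6] → min -6
[7, 8, -6, -9] → min -9
[8, -6, -9, -2] → min -9
[-6, -9, -2, 6] → min -9

-6, -6, -6, -6, -6, -6, -1, 0, 0, -6, -9, -9, -9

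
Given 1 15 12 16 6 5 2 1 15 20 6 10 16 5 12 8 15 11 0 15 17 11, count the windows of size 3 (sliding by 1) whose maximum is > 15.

11

[1, 15, 12] → max 15
[15, 12, 16] → max 16  > 15 ✓
[12, 16, 6] → max 16  > 15 ✓
[16, 6, 5] → max 16  > 15 ✓
[6, 5, 2] → max 6
[5, 2, 1] → max 5
[2, 1, 15] → max 15
[1, 15, 20] → max 20  > 15 ✓
[15, 20, 6] → max 20  > 15 ✓
[20, 6, 10] → max 20  > 15 ✓
[6, 10, 16] → max 16  > 15 ✓
[10, 16, 5] → max 16  > 15 ✓
[16, 5, 12] → max 16  > 15 ✓
[5, 12, 8] → max 12
[12, 8, 15] → max 15
[8, 15, 11] → max 15
[15, 11, 0] → max 15
[11, 0, 15] → max 15
[0, 15, 17] → max 17  > 15 ✓
[15, 17, 11] → max 17  > 15 ✓
11 windows satisfy the condition.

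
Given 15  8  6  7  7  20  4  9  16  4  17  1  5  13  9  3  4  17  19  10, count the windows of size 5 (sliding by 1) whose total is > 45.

15 8 6 7 7 → sum 43
8 6 7 7 20 → sum 48  > 45 ✓
6 7 7 20 4 → sum 44
7 7 20 4 9 → sum 47  > 45 ✓
7 20 4 9 16 → sum 56  > 45 ✓
20 4 9 16 4 → sum 53  > 45 ✓
4 9 16 4 17 → sum 50  > 45 ✓
9 16 4 17 1 → sum 47  > 45 ✓
16 4 17 1 5 → sum 43
4 17 1 5 13 → sum 40
17 1 5 13 9 → sum 45
1 5 13 9 3 → sum 31
5 13 9 3 4 → sum 34
13 9 3 4 17 → sum 46  > 45 ✓
9 3 4 17 19 → sum 52  > 45 ✓
3 4 17 19 10 → sum 53  > 45 ✓
9 windows satisfy the condition.

9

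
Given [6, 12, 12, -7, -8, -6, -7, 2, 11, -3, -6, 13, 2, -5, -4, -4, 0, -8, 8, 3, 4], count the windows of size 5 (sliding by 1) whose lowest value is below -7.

9

[6, 12, 12, -7, -8] → min -8  < -7 ✓
[12, 12, -7, -8, -6] → min -8  < -7 ✓
[12, -7, -8, -6, -7] → min -8  < -7 ✓
[-7, -8, -6, -7, 2] → min -8  < -7 ✓
[-8, -6, -7, 2, 11] → min -8  < -7 ✓
[-6, -7, 2, 11, -3] → min -7
[-7, 2, 11, -3, -6] → min -7
[2, 11, -3, -6, 13] → min -6
[11, -3, -6, 13, 2] → min -6
[-3, -6, 13, 2, -5] → min -6
[-6, 13, 2, -5, -4] → min -6
[13, 2, -5, -4, -4] → min -5
[2, -5, -4, -4, 0] → min -5
[-5, -4, -4, 0, -8] → min -8  < -7 ✓
[-4, -4, 0, -8, 8] → min -8  < -7 ✓
[-4, 0, -8, 8, 3] → min -8  < -7 ✓
[0, -8, 8, 3, 4] → min -8  < -7 ✓
9 windows satisfy the condition.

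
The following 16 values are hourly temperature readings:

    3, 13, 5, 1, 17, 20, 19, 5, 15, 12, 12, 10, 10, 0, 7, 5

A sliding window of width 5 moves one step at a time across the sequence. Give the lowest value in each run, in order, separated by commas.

1, 1, 1, 1, 5, 5, 5, 5, 10, 0, 0, 0

Sliding a size-5 window across the 16 values:
(3, 13, 5, 1, 17) → min 1
(13, 5, 1, 17, 20) → min 1
(5, 1, 17, 20, 19) → min 1
(1, 17, 20, 19, 5) → min 1
(17, 20, 19, 5, 15) → min 5
(20, 19, 5, 15, 12) → min 5
(19, 5, 15, 12, 12) → min 5
(5, 15, 12, 12, 10) → min 5
(15, 12, 12, 10, 10) → min 10
(12, 12, 10, 10, 0) → min 0
(12, 10, 10, 0, 7) → min 0
(10, 10, 0, 7, 5) → min 0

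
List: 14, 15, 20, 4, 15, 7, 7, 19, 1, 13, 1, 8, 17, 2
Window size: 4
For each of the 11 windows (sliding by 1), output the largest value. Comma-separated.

20, 20, 20, 15, 19, 19, 19, 19, 13, 17, 17

[14, 15, 20, 4] → max 20
[15, 20, 4, 15] → max 20
[20, 4, 15, 7] → max 20
[4, 15, 7, 7] → max 15
[15, 7, 7, 19] → max 19
[7, 7, 19, 1] → max 19
[7, 19, 1, 13] → max 19
[19, 1, 13, 1] → max 19
[1, 13, 1, 8] → max 13
[13, 1, 8, 17] → max 17
[1, 8, 17, 2] → max 17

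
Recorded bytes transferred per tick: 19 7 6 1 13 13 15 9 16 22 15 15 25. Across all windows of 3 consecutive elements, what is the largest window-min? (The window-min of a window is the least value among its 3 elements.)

[19, 7, 6] → min 6
[7, 6, 1] → min 1
[6, 1, 13] → min 1
[1, 13, 13] → min 1
[13, 13, 15] → min 13
[13, 15, 9] → min 9
[15, 9, 16] → min 9
[9, 16, 22] → min 9
[16, 22, 15] → min 15
[22, 15, 15] → min 15
[15, 15, 25] → min 15
Largest of these is 15.

15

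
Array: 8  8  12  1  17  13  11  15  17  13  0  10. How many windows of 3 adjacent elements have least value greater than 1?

5

(8, 8, 12) → min 8  > 1 ✓
(8, 12, 1) → min 1
(12, 1, 17) → min 1
(1, 17, 13) → min 1
(17, 13, 11) → min 11  > 1 ✓
(13, 11, 15) → min 11  > 1 ✓
(11, 15, 17) → min 11  > 1 ✓
(15, 17, 13) → min 13  > 1 ✓
(17, 13, 0) → min 0
(13, 0, 10) → min 0
5 windows satisfy the condition.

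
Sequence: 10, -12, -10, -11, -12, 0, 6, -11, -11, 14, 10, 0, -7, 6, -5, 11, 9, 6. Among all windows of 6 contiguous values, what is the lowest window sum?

-39

(10, -12, -10, -11, -12, 0) → sum -35
(-12, -10, -11, -12, 0, 6) → sum -39
(-10, -11, -12, 0, 6, -11) → sum -38
(-11, -12, 0, 6, -11, -11) → sum -39
(-12, 0, 6, -11, -11, 14) → sum -14
(0, 6, -11, -11, 14, 10) → sum 8
(6, -11, -11, 14, 10, 0) → sum 8
(-11, -11, 14, 10, 0, -7) → sum -5
(-11, 14, 10, 0, -7, 6) → sum 12
(14, 10, 0, -7, 6, -5) → sum 18
(10, 0, -7, 6, -5, 11) → sum 15
(0, -7, 6, -5, 11, 9) → sum 14
(-7, 6, -5, 11, 9, 6) → sum 20
Lowest of these is -39.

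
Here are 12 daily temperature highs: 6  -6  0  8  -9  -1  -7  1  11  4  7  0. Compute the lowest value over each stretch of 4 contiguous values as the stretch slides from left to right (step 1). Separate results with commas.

6 -6 0 8 → min -6
-6 0 8 -9 → min -9
0 8 -9 -1 → min -9
8 -9 -1 -7 → min -9
-9 -1 -7 1 → min -9
-1 -7 1 11 → min -7
-7 1 11 4 → min -7
1 11 4 7 → min 1
11 4 7 0 → min 0

-6, -9, -9, -9, -9, -7, -7, 1, 0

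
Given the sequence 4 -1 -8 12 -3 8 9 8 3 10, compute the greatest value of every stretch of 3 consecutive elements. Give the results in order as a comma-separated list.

Sliding a size-3 window across the 10 values:
[4, -1, -8] → max 4
[-1, -8, 12] → max 12
[-8, 12, -3] → max 12
[12, -3, 8] → max 12
[-3, 8, 9] → max 9
[8, 9, 8] → max 9
[9, 8, 3] → max 9
[8, 3, 10] → max 10

4, 12, 12, 12, 9, 9, 9, 10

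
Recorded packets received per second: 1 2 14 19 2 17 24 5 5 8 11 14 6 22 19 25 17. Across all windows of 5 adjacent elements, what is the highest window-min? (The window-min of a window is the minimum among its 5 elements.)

6

[1, 2, 14, 19, 2] → min 1
[2, 14, 19, 2, 17] → min 2
[14, 19, 2, 17, 24] → min 2
[19, 2, 17, 24, 5] → min 2
[2, 17, 24, 5, 5] → min 2
[17, 24, 5, 5, 8] → min 5
[24, 5, 5, 8, 11] → min 5
[5, 5, 8, 11, 14] → min 5
[5, 8, 11, 14, 6] → min 5
[8, 11, 14, 6, 22] → min 6
[11, 14, 6, 22, 19] → min 6
[14, 6, 22, 19, 25] → min 6
[6, 22, 19, 25, 17] → min 6
Highest of these is 6.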